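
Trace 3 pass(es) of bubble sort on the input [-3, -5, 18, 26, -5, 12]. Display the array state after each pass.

After pass 1: [-5, -3, 18, -5, 12, 26] (3 swaps)
After pass 2: [-5, -3, -5, 12, 18, 26] (2 swaps)
After pass 3: [-5, -5, -3, 12, 18, 26] (1 swaps)
Total swaps: 6


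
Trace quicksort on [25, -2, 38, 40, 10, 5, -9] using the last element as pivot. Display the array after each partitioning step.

Partition 1: pivot=-9 at index 0 -> [-9, -2, 38, 40, 10, 5, 25]
Partition 2: pivot=25 at index 4 -> [-9, -2, 10, 5, 25, 40, 38]
Partition 3: pivot=5 at index 2 -> [-9, -2, 5, 10, 25, 40, 38]
Partition 4: pivot=38 at index 5 -> [-9, -2, 5, 10, 25, 38, 40]


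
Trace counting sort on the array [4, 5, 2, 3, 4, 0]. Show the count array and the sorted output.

Count array: [1, 0, 1, 1, 2, 1]
(count[i] = number of elements equal to i)
Cumulative count: [1, 1, 2, 3, 5, 6]
Sorted: [0, 2, 3, 4, 4, 5]


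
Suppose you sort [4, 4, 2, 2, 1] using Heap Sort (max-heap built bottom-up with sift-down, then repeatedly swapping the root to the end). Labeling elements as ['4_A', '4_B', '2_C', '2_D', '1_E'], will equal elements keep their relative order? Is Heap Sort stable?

Trace Heap Sort on the labeled array (the key is the number; the letter only tracks identity):
  Build max-heap: [4_A, 4_B, 2_C, 2_D, 1_E]
  Swap root 4_A to index 4, re-heapify first 4 -> [4_B, 2_D, 2_C, 1_E, 4_A]
  Swap root 4_B to index 3, re-heapify first 3 -> [2_D, 1_E, 2_C, 4_B, 4_A]
  Swap root 2_D to index 2, re-heapify first 2 -> [2_C, 1_E, 2_D, 4_B, 4_A]
  Swap root 2_C to index 1, re-heapify first 1 -> [1_E, 2_C, 2_D, 4_B, 4_A]
Final order: [1_E, 2_C, 2_D, 4_B, 4_A]
Equal keys:
  value 2: originally 2_C, 2_D; after sorting 2_C, 2_D -> order preserved
  value 4: originally 4_A, 4_B; after sorting 4_B, 4_A -> order changed
Equal keys were reordered, so Heap Sort is not stable: heap construction and root-to-end swaps move elements without regard to the original order of equal keys. (One such input is enough; an unstable sort may happen to preserve order on other inputs, but it gives no guarantee.)
Answer: Not stable


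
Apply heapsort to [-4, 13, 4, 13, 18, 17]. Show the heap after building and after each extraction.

Build heap: [18, 13, 17, -4, 13, 4]
Extract 18: [17, 13, 4, -4, 13, 18]
Extract 17: [13, 13, 4, -4, 17, 18]
Extract 13: [13, -4, 4, 13, 17, 18]
Extract 13: [4, -4, 13, 13, 17, 18]
Extract 4: [-4, 4, 13, 13, 17, 18]


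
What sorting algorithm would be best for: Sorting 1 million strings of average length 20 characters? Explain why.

Best choice: MSD radix sort or Mergesort
Reason: MSD radix sort is a non-comparison sort that buckets the strings by successive character positions, running in time proportional to the total number of characters examined rather than O(n log n) string comparisons; mergesort is a stable O(n log n)-comparison alternative that works for arbitrary variable-length keys


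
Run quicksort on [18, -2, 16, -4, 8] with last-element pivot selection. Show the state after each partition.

Partition 1: pivot=8 at index 2 -> [-2, -4, 8, 18, 16]
Partition 2: pivot=-4 at index 0 -> [-4, -2, 8, 18, 16]
Partition 3: pivot=16 at index 3 -> [-4, -2, 8, 16, 18]


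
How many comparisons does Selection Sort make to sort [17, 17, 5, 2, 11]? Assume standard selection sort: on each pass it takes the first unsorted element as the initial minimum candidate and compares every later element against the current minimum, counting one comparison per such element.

Pass 1: scan indices 1..4 for the minimum = 4 comparison(s); min is 2, place at index 0 -> [2, 17, 5, 17, 11]
Pass 2: scan indices 2..4 for the minimum = 3 comparison(s); min is 5, place at index 1 -> [2, 5, 17, 17, 11]
Pass 3: scan indices 3..4 for the minimum = 2 comparison(s); min is 11, place at index 2 -> [2, 5, 11, 17, 17]
Pass 4: scan indices 4..4 for the minimum = 1 comparison(s); min is 17, place at index 3 -> [2, 5, 11, 17, 17]
Selection sort always scans the whole unsorted suffix, so the count is (n-1) + (n-2) + ... + 1 = n(n-1)/2 = 5*4/2 = 10 regardless of the input order.
Total comparisons: 4 + 3 + 2 + 1 = 10


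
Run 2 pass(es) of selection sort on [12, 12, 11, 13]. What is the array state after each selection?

Pass 1: Select minimum 11 at index 2, swap -> [11, 12, 12, 13]
Pass 2: Select minimum 12 at index 1, swap -> [11, 12, 12, 13]


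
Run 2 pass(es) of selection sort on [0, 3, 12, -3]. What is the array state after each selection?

Pass 1: Select minimum -3 at index 3, swap -> [-3, 3, 12, 0]
Pass 2: Select minimum 0 at index 3, swap -> [-3, 0, 12, 3]


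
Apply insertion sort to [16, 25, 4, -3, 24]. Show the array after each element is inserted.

First element 16 is already 'sorted'
Insert 25: shifted 0 elements -> [16, 25, 4, -3, 24]
Insert 4: shifted 2 elements -> [4, 16, 25, -3, 24]
Insert -3: shifted 3 elements -> [-3, 4, 16, 25, 24]
Insert 24: shifted 1 elements -> [-3, 4, 16, 24, 25]


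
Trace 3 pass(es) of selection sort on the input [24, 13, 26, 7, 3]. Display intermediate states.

Pass 1: Select minimum 3 at index 4, swap -> [3, 13, 26, 7, 24]
Pass 2: Select minimum 7 at index 3, swap -> [3, 7, 26, 13, 24]
Pass 3: Select minimum 13 at index 3, swap -> [3, 7, 13, 26, 24]


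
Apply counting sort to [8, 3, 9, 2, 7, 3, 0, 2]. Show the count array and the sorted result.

Count array: [1, 0, 2, 2, 0, 0, 0, 1, 1, 1]
(count[i] = number of elements equal to i)
Cumulative count: [1, 1, 3, 5, 5, 5, 5, 6, 7, 8]
Sorted: [0, 2, 2, 3, 3, 7, 8, 9]


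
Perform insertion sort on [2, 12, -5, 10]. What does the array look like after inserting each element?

First element 2 is already 'sorted'
Insert 12: shifted 0 elements -> [2, 12, -5, 10]
Insert -5: shifted 2 elements -> [-5, 2, 12, 10]
Insert 10: shifted 1 elements -> [-5, 2, 10, 12]


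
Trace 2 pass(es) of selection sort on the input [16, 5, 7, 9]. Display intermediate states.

Pass 1: Select minimum 5 at index 1, swap -> [5, 16, 7, 9]
Pass 2: Select minimum 7 at index 2, swap -> [5, 7, 16, 9]


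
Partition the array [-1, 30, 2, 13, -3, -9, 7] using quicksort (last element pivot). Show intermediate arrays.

Partition 1: pivot=7 at index 4 -> [-1, 2, -3, -9, 7, 13, 30]
Partition 2: pivot=-9 at index 0 -> [-9, 2, -3, -1, 7, 13, 30]
Partition 3: pivot=-1 at index 2 -> [-9, -3, -1, 2, 7, 13, 30]
Partition 4: pivot=30 at index 6 -> [-9, -3, -1, 2, 7, 13, 30]


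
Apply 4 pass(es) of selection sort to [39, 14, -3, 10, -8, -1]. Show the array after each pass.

Pass 1: Select minimum -8 at index 4, swap -> [-8, 14, -3, 10, 39, -1]
Pass 2: Select minimum -3 at index 2, swap -> [-8, -3, 14, 10, 39, -1]
Pass 3: Select minimum -1 at index 5, swap -> [-8, -3, -1, 10, 39, 14]
Pass 4: Select minimum 10 at index 3, swap -> [-8, -3, -1, 10, 39, 14]


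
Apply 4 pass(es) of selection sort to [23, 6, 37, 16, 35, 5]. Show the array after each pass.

Pass 1: Select minimum 5 at index 5, swap -> [5, 6, 37, 16, 35, 23]
Pass 2: Select minimum 6 at index 1, swap -> [5, 6, 37, 16, 35, 23]
Pass 3: Select minimum 16 at index 3, swap -> [5, 6, 16, 37, 35, 23]
Pass 4: Select minimum 23 at index 5, swap -> [5, 6, 16, 23, 35, 37]


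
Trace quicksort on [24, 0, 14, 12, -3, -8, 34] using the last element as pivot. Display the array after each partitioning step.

Partition 1: pivot=34 at index 6 -> [24, 0, 14, 12, -3, -8, 34]
Partition 2: pivot=-8 at index 0 -> [-8, 0, 14, 12, -3, 24, 34]
Partition 3: pivot=24 at index 5 -> [-8, 0, 14, 12, -3, 24, 34]
Partition 4: pivot=-3 at index 1 -> [-8, -3, 14, 12, 0, 24, 34]
Partition 5: pivot=0 at index 2 -> [-8, -3, 0, 12, 14, 24, 34]
Partition 6: pivot=14 at index 4 -> [-8, -3, 0, 12, 14, 24, 34]


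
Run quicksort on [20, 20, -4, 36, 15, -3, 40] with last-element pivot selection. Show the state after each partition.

Partition 1: pivot=40 at index 6 -> [20, 20, -4, 36, 15, -3, 40]
Partition 2: pivot=-3 at index 1 -> [-4, -3, 20, 36, 15, 20, 40]
Partition 3: pivot=20 at index 4 -> [-4, -3, 20, 15, 20, 36, 40]
Partition 4: pivot=15 at index 2 -> [-4, -3, 15, 20, 20, 36, 40]


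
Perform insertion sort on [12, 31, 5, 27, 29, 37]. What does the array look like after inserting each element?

First element 12 is already 'sorted'
Insert 31: shifted 0 elements -> [12, 31, 5, 27, 29, 37]
Insert 5: shifted 2 elements -> [5, 12, 31, 27, 29, 37]
Insert 27: shifted 1 elements -> [5, 12, 27, 31, 29, 37]
Insert 29: shifted 1 elements -> [5, 12, 27, 29, 31, 37]
Insert 37: shifted 0 elements -> [5, 12, 27, 29, 31, 37]


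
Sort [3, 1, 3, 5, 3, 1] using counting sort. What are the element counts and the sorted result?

Count array: [0, 2, 0, 3, 0, 1]
(count[i] = number of elements equal to i)
Cumulative count: [0, 2, 2, 5, 5, 6]
Sorted: [1, 1, 3, 3, 3, 5]


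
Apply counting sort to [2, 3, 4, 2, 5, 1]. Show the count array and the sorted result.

Count array: [0, 1, 2, 1, 1, 1]
(count[i] = number of elements equal to i)
Cumulative count: [0, 1, 3, 4, 5, 6]
Sorted: [1, 2, 2, 3, 4, 5]


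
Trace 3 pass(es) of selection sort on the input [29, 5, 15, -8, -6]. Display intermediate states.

Pass 1: Select minimum -8 at index 3, swap -> [-8, 5, 15, 29, -6]
Pass 2: Select minimum -6 at index 4, swap -> [-8, -6, 15, 29, 5]
Pass 3: Select minimum 5 at index 4, swap -> [-8, -6, 5, 29, 15]


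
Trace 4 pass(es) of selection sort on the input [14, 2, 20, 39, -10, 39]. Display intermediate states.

Pass 1: Select minimum -10 at index 4, swap -> [-10, 2, 20, 39, 14, 39]
Pass 2: Select minimum 2 at index 1, swap -> [-10, 2, 20, 39, 14, 39]
Pass 3: Select minimum 14 at index 4, swap -> [-10, 2, 14, 39, 20, 39]
Pass 4: Select minimum 20 at index 4, swap -> [-10, 2, 14, 20, 39, 39]


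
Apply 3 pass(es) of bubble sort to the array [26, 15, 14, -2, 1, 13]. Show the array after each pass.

After pass 1: [15, 14, -2, 1, 13, 26] (5 swaps)
After pass 2: [14, -2, 1, 13, 15, 26] (4 swaps)
After pass 3: [-2, 1, 13, 14, 15, 26] (3 swaps)
Total swaps: 12


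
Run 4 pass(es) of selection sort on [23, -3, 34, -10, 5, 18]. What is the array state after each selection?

Pass 1: Select minimum -10 at index 3, swap -> [-10, -3, 34, 23, 5, 18]
Pass 2: Select minimum -3 at index 1, swap -> [-10, -3, 34, 23, 5, 18]
Pass 3: Select minimum 5 at index 4, swap -> [-10, -3, 5, 23, 34, 18]
Pass 4: Select minimum 18 at index 5, swap -> [-10, -3, 5, 18, 34, 23]


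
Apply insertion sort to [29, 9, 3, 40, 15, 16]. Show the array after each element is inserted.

First element 29 is already 'sorted'
Insert 9: shifted 1 elements -> [9, 29, 3, 40, 15, 16]
Insert 3: shifted 2 elements -> [3, 9, 29, 40, 15, 16]
Insert 40: shifted 0 elements -> [3, 9, 29, 40, 15, 16]
Insert 15: shifted 2 elements -> [3, 9, 15, 29, 40, 16]
Insert 16: shifted 2 elements -> [3, 9, 15, 16, 29, 40]


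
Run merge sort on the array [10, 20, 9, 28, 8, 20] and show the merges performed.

Divide and conquer:
  Merge [20] + [9] -> [9, 20]
  Merge [10] + [9, 20] -> [9, 10, 20]
  Merge [8] + [20] -> [8, 20]
  Merge [28] + [8, 20] -> [8, 20, 28]
  Merge [9, 10, 20] + [8, 20, 28] -> [8, 9, 10, 20, 20, 28]


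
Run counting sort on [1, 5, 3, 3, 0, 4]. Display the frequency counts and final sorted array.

Count array: [1, 1, 0, 2, 1, 1]
(count[i] = number of elements equal to i)
Cumulative count: [1, 2, 2, 4, 5, 6]
Sorted: [0, 1, 3, 3, 4, 5]


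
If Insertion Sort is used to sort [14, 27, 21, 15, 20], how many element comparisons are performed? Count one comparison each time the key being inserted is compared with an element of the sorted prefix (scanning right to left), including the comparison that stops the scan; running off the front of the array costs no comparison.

Insert 27: 14 <= 27 (stop) = 1 comparison(s) -> [14, 27, 21, 15, 20]
Insert 21: 27 > 21 (shift), 14 <= 21 (stop) = 2 comparison(s) -> [14, 21, 27, 15, 20]
Insert 15: 27 > 15 (shift), 21 > 15 (shift), 14 <= 15 (stop) = 3 comparison(s) -> [14, 15, 21, 27, 20]
Insert 20: 27 > 20 (shift), 21 > 20 (shift), 15 <= 20 (stop) = 3 comparison(s) -> [14, 15, 20, 21, 27]
Total comparisons: 1 + 2 + 3 + 3 = 9


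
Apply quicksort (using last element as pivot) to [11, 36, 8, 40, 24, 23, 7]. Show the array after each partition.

Partition 1: pivot=7 at index 0 -> [7, 36, 8, 40, 24, 23, 11]
Partition 2: pivot=11 at index 2 -> [7, 8, 11, 40, 24, 23, 36]
Partition 3: pivot=36 at index 5 -> [7, 8, 11, 24, 23, 36, 40]
Partition 4: pivot=23 at index 3 -> [7, 8, 11, 23, 24, 36, 40]


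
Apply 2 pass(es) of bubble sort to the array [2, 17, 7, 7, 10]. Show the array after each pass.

After pass 1: [2, 7, 7, 10, 17] (3 swaps)
After pass 2: [2, 7, 7, 10, 17] (0 swaps)
Total swaps: 3


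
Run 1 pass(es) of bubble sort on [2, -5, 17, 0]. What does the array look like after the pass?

After pass 1: [-5, 2, 0, 17] (2 swaps)
Total swaps: 2


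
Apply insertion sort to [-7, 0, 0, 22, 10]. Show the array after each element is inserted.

First element -7 is already 'sorted'
Insert 0: shifted 0 elements -> [-7, 0, 0, 22, 10]
Insert 0: shifted 0 elements -> [-7, 0, 0, 22, 10]
Insert 22: shifted 0 elements -> [-7, 0, 0, 22, 10]
Insert 10: shifted 1 elements -> [-7, 0, 0, 10, 22]


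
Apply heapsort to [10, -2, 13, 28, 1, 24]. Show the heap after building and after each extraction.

Build heap: [28, 10, 24, -2, 1, 13]
Extract 28: [24, 10, 13, -2, 1, 28]
Extract 24: [13, 10, 1, -2, 24, 28]
Extract 13: [10, -2, 1, 13, 24, 28]
Extract 10: [1, -2, 10, 13, 24, 28]
Extract 1: [-2, 1, 10, 13, 24, 28]


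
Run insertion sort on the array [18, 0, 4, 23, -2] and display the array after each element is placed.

First element 18 is already 'sorted'
Insert 0: shifted 1 elements -> [0, 18, 4, 23, -2]
Insert 4: shifted 1 elements -> [0, 4, 18, 23, -2]
Insert 23: shifted 0 elements -> [0, 4, 18, 23, -2]
Insert -2: shifted 4 elements -> [-2, 0, 4, 18, 23]


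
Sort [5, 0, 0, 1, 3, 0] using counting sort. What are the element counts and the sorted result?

Count array: [3, 1, 0, 1, 0, 1]
(count[i] = number of elements equal to i)
Cumulative count: [3, 4, 4, 5, 5, 6]
Sorted: [0, 0, 0, 1, 3, 5]


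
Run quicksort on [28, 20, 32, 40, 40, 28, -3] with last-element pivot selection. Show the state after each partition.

Partition 1: pivot=-3 at index 0 -> [-3, 20, 32, 40, 40, 28, 28]
Partition 2: pivot=28 at index 3 -> [-3, 20, 28, 28, 40, 32, 40]
Partition 3: pivot=28 at index 2 -> [-3, 20, 28, 28, 40, 32, 40]
Partition 4: pivot=40 at index 6 -> [-3, 20, 28, 28, 40, 32, 40]
Partition 5: pivot=32 at index 4 -> [-3, 20, 28, 28, 32, 40, 40]


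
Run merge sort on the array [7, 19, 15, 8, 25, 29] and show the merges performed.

Divide and conquer:
  Merge [19] + [15] -> [15, 19]
  Merge [7] + [15, 19] -> [7, 15, 19]
  Merge [25] + [29] -> [25, 29]
  Merge [8] + [25, 29] -> [8, 25, 29]
  Merge [7, 15, 19] + [8, 25, 29] -> [7, 8, 15, 19, 25, 29]


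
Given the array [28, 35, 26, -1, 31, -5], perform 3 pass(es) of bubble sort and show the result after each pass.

After pass 1: [28, 26, -1, 31, -5, 35] (4 swaps)
After pass 2: [26, -1, 28, -5, 31, 35] (3 swaps)
After pass 3: [-1, 26, -5, 28, 31, 35] (2 swaps)
Total swaps: 9


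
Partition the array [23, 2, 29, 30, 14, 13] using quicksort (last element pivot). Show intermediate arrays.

Partition 1: pivot=13 at index 1 -> [2, 13, 29, 30, 14, 23]
Partition 2: pivot=23 at index 3 -> [2, 13, 14, 23, 29, 30]
Partition 3: pivot=30 at index 5 -> [2, 13, 14, 23, 29, 30]


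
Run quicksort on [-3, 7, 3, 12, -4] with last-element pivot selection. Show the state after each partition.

Partition 1: pivot=-4 at index 0 -> [-4, 7, 3, 12, -3]
Partition 2: pivot=-3 at index 1 -> [-4, -3, 3, 12, 7]
Partition 3: pivot=7 at index 3 -> [-4, -3, 3, 7, 12]


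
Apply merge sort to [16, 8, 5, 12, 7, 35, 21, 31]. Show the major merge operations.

Divide and conquer:
  Merge [16] + [8] -> [8, 16]
  Merge [5] + [12] -> [5, 12]
  Merge [8, 16] + [5, 12] -> [5, 8, 12, 16]
  Merge [7] + [35] -> [7, 35]
  Merge [21] + [31] -> [21, 31]
  Merge [7, 35] + [21, 31] -> [7, 21, 31, 35]
  Merge [5, 8, 12, 16] + [7, 21, 31, 35] -> [5, 7, 8, 12, 16, 21, 31, 35]


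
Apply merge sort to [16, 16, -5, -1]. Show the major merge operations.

Divide and conquer:
  Merge [16] + [16] -> [16, 16]
  Merge [-5] + [-1] -> [-5, -1]
  Merge [16, 16] + [-5, -1] -> [-5, -1, 16, 16]


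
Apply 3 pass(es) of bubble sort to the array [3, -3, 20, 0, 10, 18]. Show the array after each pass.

After pass 1: [-3, 3, 0, 10, 18, 20] (4 swaps)
After pass 2: [-3, 0, 3, 10, 18, 20] (1 swaps)
After pass 3: [-3, 0, 3, 10, 18, 20] (0 swaps)
Total swaps: 5


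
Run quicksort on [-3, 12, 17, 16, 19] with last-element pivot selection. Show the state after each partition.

Partition 1: pivot=19 at index 4 -> [-3, 12, 17, 16, 19]
Partition 2: pivot=16 at index 2 -> [-3, 12, 16, 17, 19]
Partition 3: pivot=12 at index 1 -> [-3, 12, 16, 17, 19]


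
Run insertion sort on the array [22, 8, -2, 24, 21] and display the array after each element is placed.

First element 22 is already 'sorted'
Insert 8: shifted 1 elements -> [8, 22, -2, 24, 21]
Insert -2: shifted 2 elements -> [-2, 8, 22, 24, 21]
Insert 24: shifted 0 elements -> [-2, 8, 22, 24, 21]
Insert 21: shifted 2 elements -> [-2, 8, 21, 22, 24]


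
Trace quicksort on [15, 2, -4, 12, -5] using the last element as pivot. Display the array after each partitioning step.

Partition 1: pivot=-5 at index 0 -> [-5, 2, -4, 12, 15]
Partition 2: pivot=15 at index 4 -> [-5, 2, -4, 12, 15]
Partition 3: pivot=12 at index 3 -> [-5, 2, -4, 12, 15]
Partition 4: pivot=-4 at index 1 -> [-5, -4, 2, 12, 15]


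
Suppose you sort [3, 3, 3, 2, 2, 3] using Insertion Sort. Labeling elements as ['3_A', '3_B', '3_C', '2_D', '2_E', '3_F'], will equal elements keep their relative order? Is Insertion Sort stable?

Trace Insertion Sort on the labeled array (the key is the number; the letter only tracks identity):
  Insert 3_B at index 1: [3_A, 3_B, 3_C, 2_D, 2_E, 3_F]
  Insert 3_C at index 2: [3_A, 3_B, 3_C, 2_D, 2_E, 3_F]
  Insert 2_D at index 0: [2_D, 3_A, 3_B, 3_C, 2_E, 3_F]
  Insert 2_E at index 1: [2_D, 2_E, 3_A, 3_B, 3_C, 3_F]
  Insert 3_F at index 5: [2_D, 2_E, 3_A, 3_B, 3_C, 3_F]
Final order: [2_D, 2_E, 3_A, 3_B, 3_C, 3_F]
Equal keys:
  value 2: originally 2_D, 2_E; after sorting 2_D, 2_E -> order preserved
  value 3: originally 3_A, 3_B, 3_C, 3_F; after sorting 3_A, 3_B, 3_C, 3_F -> order preserved
All equal keys kept their original relative order. Insertion Sort is stable: elements are shifted only while they are strictly greater than the key, so a key is inserted after any equal elements already placed.
Answer: Stable


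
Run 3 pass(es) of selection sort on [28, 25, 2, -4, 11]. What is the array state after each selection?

Pass 1: Select minimum -4 at index 3, swap -> [-4, 25, 2, 28, 11]
Pass 2: Select minimum 2 at index 2, swap -> [-4, 2, 25, 28, 11]
Pass 3: Select minimum 11 at index 4, swap -> [-4, 2, 11, 28, 25]


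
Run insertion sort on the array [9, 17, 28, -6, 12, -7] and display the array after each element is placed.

First element 9 is already 'sorted'
Insert 17: shifted 0 elements -> [9, 17, 28, -6, 12, -7]
Insert 28: shifted 0 elements -> [9, 17, 28, -6, 12, -7]
Insert -6: shifted 3 elements -> [-6, 9, 17, 28, 12, -7]
Insert 12: shifted 2 elements -> [-6, 9, 12, 17, 28, -7]
Insert -7: shifted 5 elements -> [-7, -6, 9, 12, 17, 28]


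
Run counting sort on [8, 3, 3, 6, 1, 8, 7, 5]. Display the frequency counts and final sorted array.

Count array: [0, 1, 0, 2, 0, 1, 1, 1, 2]
(count[i] = number of elements equal to i)
Cumulative count: [0, 1, 1, 3, 3, 4, 5, 6, 8]
Sorted: [1, 3, 3, 5, 6, 7, 8, 8]


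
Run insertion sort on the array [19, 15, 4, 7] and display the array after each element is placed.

First element 19 is already 'sorted'
Insert 15: shifted 1 elements -> [15, 19, 4, 7]
Insert 4: shifted 2 elements -> [4, 15, 19, 7]
Insert 7: shifted 2 elements -> [4, 7, 15, 19]


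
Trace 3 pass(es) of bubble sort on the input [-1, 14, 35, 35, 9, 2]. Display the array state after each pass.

After pass 1: [-1, 14, 35, 9, 2, 35] (2 swaps)
After pass 2: [-1, 14, 9, 2, 35, 35] (2 swaps)
After pass 3: [-1, 9, 2, 14, 35, 35] (2 swaps)
Total swaps: 6


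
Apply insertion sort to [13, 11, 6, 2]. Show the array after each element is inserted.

First element 13 is already 'sorted'
Insert 11: shifted 1 elements -> [11, 13, 6, 2]
Insert 6: shifted 2 elements -> [6, 11, 13, 2]
Insert 2: shifted 3 elements -> [2, 6, 11, 13]


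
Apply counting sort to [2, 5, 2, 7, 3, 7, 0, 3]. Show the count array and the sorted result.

Count array: [1, 0, 2, 2, 0, 1, 0, 2]
(count[i] = number of elements equal to i)
Cumulative count: [1, 1, 3, 5, 5, 6, 6, 8]
Sorted: [0, 2, 2, 3, 3, 5, 7, 7]


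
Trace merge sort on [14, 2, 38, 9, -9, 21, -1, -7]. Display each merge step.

Divide and conquer:
  Merge [14] + [2] -> [2, 14]
  Merge [38] + [9] -> [9, 38]
  Merge [2, 14] + [9, 38] -> [2, 9, 14, 38]
  Merge [-9] + [21] -> [-9, 21]
  Merge [-1] + [-7] -> [-7, -1]
  Merge [-9, 21] + [-7, -1] -> [-9, -7, -1, 21]
  Merge [2, 9, 14, 38] + [-9, -7, -1, 21] -> [-9, -7, -1, 2, 9, 14, 21, 38]


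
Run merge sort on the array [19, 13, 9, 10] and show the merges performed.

Divide and conquer:
  Merge [19] + [13] -> [13, 19]
  Merge [9] + [10] -> [9, 10]
  Merge [13, 19] + [9, 10] -> [9, 10, 13, 19]


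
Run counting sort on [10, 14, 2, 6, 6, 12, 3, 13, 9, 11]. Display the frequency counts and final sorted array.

Count array: [0, 0, 1, 1, 0, 0, 2, 0, 0, 1, 1, 1, 1, 1, 1]
(count[i] = number of elements equal to i)
Cumulative count: [0, 0, 1, 2, 2, 2, 4, 4, 4, 5, 6, 7, 8, 9, 10]
Sorted: [2, 3, 6, 6, 9, 10, 11, 12, 13, 14]


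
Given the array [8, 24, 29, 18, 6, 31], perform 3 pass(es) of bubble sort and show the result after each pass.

After pass 1: [8, 24, 18, 6, 29, 31] (2 swaps)
After pass 2: [8, 18, 6, 24, 29, 31] (2 swaps)
After pass 3: [8, 6, 18, 24, 29, 31] (1 swaps)
Total swaps: 5


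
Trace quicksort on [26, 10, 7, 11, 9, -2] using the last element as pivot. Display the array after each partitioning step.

Partition 1: pivot=-2 at index 0 -> [-2, 10, 7, 11, 9, 26]
Partition 2: pivot=26 at index 5 -> [-2, 10, 7, 11, 9, 26]
Partition 3: pivot=9 at index 2 -> [-2, 7, 9, 11, 10, 26]
Partition 4: pivot=10 at index 3 -> [-2, 7, 9, 10, 11, 26]


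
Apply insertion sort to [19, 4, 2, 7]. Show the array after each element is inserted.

First element 19 is already 'sorted'
Insert 4: shifted 1 elements -> [4, 19, 2, 7]
Insert 2: shifted 2 elements -> [2, 4, 19, 7]
Insert 7: shifted 1 elements -> [2, 4, 7, 19]


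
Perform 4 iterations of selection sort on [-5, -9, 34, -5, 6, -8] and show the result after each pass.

Pass 1: Select minimum -9 at index 1, swap -> [-9, -5, 34, -5, 6, -8]
Pass 2: Select minimum -8 at index 5, swap -> [-9, -8, 34, -5, 6, -5]
Pass 3: Select minimum -5 at index 3, swap -> [-9, -8, -5, 34, 6, -5]
Pass 4: Select minimum -5 at index 5, swap -> [-9, -8, -5, -5, 6, 34]


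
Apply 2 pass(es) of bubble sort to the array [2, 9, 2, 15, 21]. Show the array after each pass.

After pass 1: [2, 2, 9, 15, 21] (1 swaps)
After pass 2: [2, 2, 9, 15, 21] (0 swaps)
Total swaps: 1


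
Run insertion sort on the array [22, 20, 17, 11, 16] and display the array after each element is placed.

First element 22 is already 'sorted'
Insert 20: shifted 1 elements -> [20, 22, 17, 11, 16]
Insert 17: shifted 2 elements -> [17, 20, 22, 11, 16]
Insert 11: shifted 3 elements -> [11, 17, 20, 22, 16]
Insert 16: shifted 3 elements -> [11, 16, 17, 20, 22]


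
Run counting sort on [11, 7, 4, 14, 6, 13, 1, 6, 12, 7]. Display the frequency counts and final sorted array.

Count array: [0, 1, 0, 0, 1, 0, 2, 2, 0, 0, 0, 1, 1, 1, 1]
(count[i] = number of elements equal to i)
Cumulative count: [0, 1, 1, 1, 2, 2, 4, 6, 6, 6, 6, 7, 8, 9, 10]
Sorted: [1, 4, 6, 6, 7, 7, 11, 12, 13, 14]


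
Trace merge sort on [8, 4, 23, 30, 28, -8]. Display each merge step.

Divide and conquer:
  Merge [4] + [23] -> [4, 23]
  Merge [8] + [4, 23] -> [4, 8, 23]
  Merge [28] + [-8] -> [-8, 28]
  Merge [30] + [-8, 28] -> [-8, 28, 30]
  Merge [4, 8, 23] + [-8, 28, 30] -> [-8, 4, 8, 23, 28, 30]


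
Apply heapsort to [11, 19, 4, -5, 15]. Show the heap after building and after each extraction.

Build heap: [19, 15, 4, -5, 11]
Extract 19: [15, 11, 4, -5, 19]
Extract 15: [11, -5, 4, 15, 19]
Extract 11: [4, -5, 11, 15, 19]
Extract 4: [-5, 4, 11, 15, 19]


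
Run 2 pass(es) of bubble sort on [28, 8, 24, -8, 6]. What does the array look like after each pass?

After pass 1: [8, 24, -8, 6, 28] (4 swaps)
After pass 2: [8, -8, 6, 24, 28] (2 swaps)
Total swaps: 6


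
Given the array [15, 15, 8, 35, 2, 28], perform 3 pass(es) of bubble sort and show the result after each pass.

After pass 1: [15, 8, 15, 2, 28, 35] (3 swaps)
After pass 2: [8, 15, 2, 15, 28, 35] (2 swaps)
After pass 3: [8, 2, 15, 15, 28, 35] (1 swaps)
Total swaps: 6


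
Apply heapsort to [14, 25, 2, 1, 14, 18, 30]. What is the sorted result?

Build heap: [30, 25, 18, 1, 14, 14, 2]
Extract 30: [25, 14, 18, 1, 2, 14, 30]
Extract 25: [18, 14, 14, 1, 2, 25, 30]
Extract 18: [14, 2, 14, 1, 18, 25, 30]
Extract 14: [14, 2, 1, 14, 18, 25, 30]
Extract 14: [2, 1, 14, 14, 18, 25, 30]
Extract 2: [1, 2, 14, 14, 18, 25, 30]


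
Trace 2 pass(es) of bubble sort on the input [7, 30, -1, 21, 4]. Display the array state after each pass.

After pass 1: [7, -1, 21, 4, 30] (3 swaps)
After pass 2: [-1, 7, 4, 21, 30] (2 swaps)
Total swaps: 5


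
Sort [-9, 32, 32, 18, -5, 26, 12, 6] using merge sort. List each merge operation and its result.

Divide and conquer:
  Merge [-9] + [32] -> [-9, 32]
  Merge [32] + [18] -> [18, 32]
  Merge [-9, 32] + [18, 32] -> [-9, 18, 32, 32]
  Merge [-5] + [26] -> [-5, 26]
  Merge [12] + [6] -> [6, 12]
  Merge [-5, 26] + [6, 12] -> [-5, 6, 12, 26]
  Merge [-9, 18, 32, 32] + [-5, 6, 12, 26] -> [-9, -5, 6, 12, 18, 26, 32, 32]


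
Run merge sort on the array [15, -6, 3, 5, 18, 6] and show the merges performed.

Divide and conquer:
  Merge [-6] + [3] -> [-6, 3]
  Merge [15] + [-6, 3] -> [-6, 3, 15]
  Merge [18] + [6] -> [6, 18]
  Merge [5] + [6, 18] -> [5, 6, 18]
  Merge [-6, 3, 15] + [5, 6, 18] -> [-6, 3, 5, 6, 15, 18]


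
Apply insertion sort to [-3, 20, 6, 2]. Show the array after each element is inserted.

First element -3 is already 'sorted'
Insert 20: shifted 0 elements -> [-3, 20, 6, 2]
Insert 6: shifted 1 elements -> [-3, 6, 20, 2]
Insert 2: shifted 2 elements -> [-3, 2, 6, 20]


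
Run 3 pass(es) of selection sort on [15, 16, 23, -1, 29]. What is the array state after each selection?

Pass 1: Select minimum -1 at index 3, swap -> [-1, 16, 23, 15, 29]
Pass 2: Select minimum 15 at index 3, swap -> [-1, 15, 23, 16, 29]
Pass 3: Select minimum 16 at index 3, swap -> [-1, 15, 16, 23, 29]


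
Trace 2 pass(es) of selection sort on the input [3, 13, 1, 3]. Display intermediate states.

Pass 1: Select minimum 1 at index 2, swap -> [1, 13, 3, 3]
Pass 2: Select minimum 3 at index 2, swap -> [1, 3, 13, 3]


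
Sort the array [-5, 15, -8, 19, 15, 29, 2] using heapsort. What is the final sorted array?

Build heap: [29, 19, 2, 15, 15, -8, -5]
Extract 29: [19, 15, 2, -5, 15, -8, 29]
Extract 19: [15, 15, 2, -5, -8, 19, 29]
Extract 15: [15, -5, 2, -8, 15, 19, 29]
Extract 15: [2, -5, -8, 15, 15, 19, 29]
Extract 2: [-5, -8, 2, 15, 15, 19, 29]
Extract -5: [-8, -5, 2, 15, 15, 19, 29]


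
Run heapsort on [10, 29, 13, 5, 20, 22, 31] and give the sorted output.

Build heap: [31, 29, 22, 5, 20, 10, 13]
Extract 31: [29, 20, 22, 5, 13, 10, 31]
Extract 29: [22, 20, 10, 5, 13, 29, 31]
Extract 22: [20, 13, 10, 5, 22, 29, 31]
Extract 20: [13, 5, 10, 20, 22, 29, 31]
Extract 13: [10, 5, 13, 20, 22, 29, 31]
Extract 10: [5, 10, 13, 20, 22, 29, 31]


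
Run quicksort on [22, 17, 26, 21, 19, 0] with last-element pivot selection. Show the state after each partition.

Partition 1: pivot=0 at index 0 -> [0, 17, 26, 21, 19, 22]
Partition 2: pivot=22 at index 4 -> [0, 17, 21, 19, 22, 26]
Partition 3: pivot=19 at index 2 -> [0, 17, 19, 21, 22, 26]


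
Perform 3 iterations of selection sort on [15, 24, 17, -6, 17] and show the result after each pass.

Pass 1: Select minimum -6 at index 3, swap -> [-6, 24, 17, 15, 17]
Pass 2: Select minimum 15 at index 3, swap -> [-6, 15, 17, 24, 17]
Pass 3: Select minimum 17 at index 2, swap -> [-6, 15, 17, 24, 17]


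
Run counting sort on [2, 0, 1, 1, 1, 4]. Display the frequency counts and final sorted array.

Count array: [1, 3, 1, 0, 1]
(count[i] = number of elements equal to i)
Cumulative count: [1, 4, 5, 5, 6]
Sorted: [0, 1, 1, 1, 2, 4]


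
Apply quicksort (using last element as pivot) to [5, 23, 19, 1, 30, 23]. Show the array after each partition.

Partition 1: pivot=23 at index 4 -> [5, 23, 19, 1, 23, 30]
Partition 2: pivot=1 at index 0 -> [1, 23, 19, 5, 23, 30]
Partition 3: pivot=5 at index 1 -> [1, 5, 19, 23, 23, 30]
Partition 4: pivot=23 at index 3 -> [1, 5, 19, 23, 23, 30]


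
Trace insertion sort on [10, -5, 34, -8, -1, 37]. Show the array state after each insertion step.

First element 10 is already 'sorted'
Insert -5: shifted 1 elements -> [-5, 10, 34, -8, -1, 37]
Insert 34: shifted 0 elements -> [-5, 10, 34, -8, -1, 37]
Insert -8: shifted 3 elements -> [-8, -5, 10, 34, -1, 37]
Insert -1: shifted 2 elements -> [-8, -5, -1, 10, 34, 37]
Insert 37: shifted 0 elements -> [-8, -5, -1, 10, 34, 37]


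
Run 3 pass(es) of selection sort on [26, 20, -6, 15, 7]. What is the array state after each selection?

Pass 1: Select minimum -6 at index 2, swap -> [-6, 20, 26, 15, 7]
Pass 2: Select minimum 7 at index 4, swap -> [-6, 7, 26, 15, 20]
Pass 3: Select minimum 15 at index 3, swap -> [-6, 7, 15, 26, 20]


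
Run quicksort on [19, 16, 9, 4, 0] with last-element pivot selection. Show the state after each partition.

Partition 1: pivot=0 at index 0 -> [0, 16, 9, 4, 19]
Partition 2: pivot=19 at index 4 -> [0, 16, 9, 4, 19]
Partition 3: pivot=4 at index 1 -> [0, 4, 9, 16, 19]
Partition 4: pivot=16 at index 3 -> [0, 4, 9, 16, 19]


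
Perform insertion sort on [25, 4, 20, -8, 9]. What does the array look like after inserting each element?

First element 25 is already 'sorted'
Insert 4: shifted 1 elements -> [4, 25, 20, -8, 9]
Insert 20: shifted 1 elements -> [4, 20, 25, -8, 9]
Insert -8: shifted 3 elements -> [-8, 4, 20, 25, 9]
Insert 9: shifted 2 elements -> [-8, 4, 9, 20, 25]


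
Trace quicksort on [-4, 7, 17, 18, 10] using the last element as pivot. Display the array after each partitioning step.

Partition 1: pivot=10 at index 2 -> [-4, 7, 10, 18, 17]
Partition 2: pivot=7 at index 1 -> [-4, 7, 10, 18, 17]
Partition 3: pivot=17 at index 3 -> [-4, 7, 10, 17, 18]


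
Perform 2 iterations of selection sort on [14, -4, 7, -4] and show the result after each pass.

Pass 1: Select minimum -4 at index 1, swap -> [-4, 14, 7, -4]
Pass 2: Select minimum -4 at index 3, swap -> [-4, -4, 7, 14]


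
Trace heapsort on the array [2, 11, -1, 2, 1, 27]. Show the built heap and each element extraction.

Build heap: [27, 11, 2, 2, 1, -1]
Extract 27: [11, 2, 2, -1, 1, 27]
Extract 11: [2, 1, 2, -1, 11, 27]
Extract 2: [2, 1, -1, 2, 11, 27]
Extract 2: [1, -1, 2, 2, 11, 27]
Extract 1: [-1, 1, 2, 2, 11, 27]


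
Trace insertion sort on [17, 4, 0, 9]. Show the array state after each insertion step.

First element 17 is already 'sorted'
Insert 4: shifted 1 elements -> [4, 17, 0, 9]
Insert 0: shifted 2 elements -> [0, 4, 17, 9]
Insert 9: shifted 1 elements -> [0, 4, 9, 17]


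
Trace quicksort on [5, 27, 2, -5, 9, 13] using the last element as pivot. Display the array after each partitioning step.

Partition 1: pivot=13 at index 4 -> [5, 2, -5, 9, 13, 27]
Partition 2: pivot=9 at index 3 -> [5, 2, -5, 9, 13, 27]
Partition 3: pivot=-5 at index 0 -> [-5, 2, 5, 9, 13, 27]
Partition 4: pivot=5 at index 2 -> [-5, 2, 5, 9, 13, 27]


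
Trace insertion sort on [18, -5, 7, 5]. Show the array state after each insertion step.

First element 18 is already 'sorted'
Insert -5: shifted 1 elements -> [-5, 18, 7, 5]
Insert 7: shifted 1 elements -> [-5, 7, 18, 5]
Insert 5: shifted 2 elements -> [-5, 5, 7, 18]


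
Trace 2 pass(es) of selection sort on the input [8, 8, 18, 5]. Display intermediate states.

Pass 1: Select minimum 5 at index 3, swap -> [5, 8, 18, 8]
Pass 2: Select minimum 8 at index 1, swap -> [5, 8, 18, 8]


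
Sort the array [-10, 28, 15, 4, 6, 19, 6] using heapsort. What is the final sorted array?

Build heap: [28, 6, 19, 4, -10, 15, 6]
Extract 28: [19, 6, 15, 4, -10, 6, 28]
Extract 19: [15, 6, 6, 4, -10, 19, 28]
Extract 15: [6, 4, 6, -10, 15, 19, 28]
Extract 6: [6, 4, -10, 6, 15, 19, 28]
Extract 6: [4, -10, 6, 6, 15, 19, 28]
Extract 4: [-10, 4, 6, 6, 15, 19, 28]


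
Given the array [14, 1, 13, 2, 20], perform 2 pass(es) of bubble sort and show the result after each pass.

After pass 1: [1, 13, 2, 14, 20] (3 swaps)
After pass 2: [1, 2, 13, 14, 20] (1 swaps)
Total swaps: 4


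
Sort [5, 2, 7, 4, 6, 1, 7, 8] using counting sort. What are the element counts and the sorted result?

Count array: [0, 1, 1, 0, 1, 1, 1, 2, 1]
(count[i] = number of elements equal to i)
Cumulative count: [0, 1, 2, 2, 3, 4, 5, 7, 8]
Sorted: [1, 2, 4, 5, 6, 7, 7, 8]


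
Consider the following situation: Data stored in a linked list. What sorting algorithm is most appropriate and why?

Best choice: Merge sort
Reason: Merge sort doesn't require random access; can be done in O(1) extra space for linked lists


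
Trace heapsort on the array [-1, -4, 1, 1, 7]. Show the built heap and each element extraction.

Build heap: [7, 1, 1, -1, -4]
Extract 7: [1, -1, 1, -4, 7]
Extract 1: [1, -1, -4, 1, 7]
Extract 1: [-1, -4, 1, 1, 7]
Extract -1: [-4, -1, 1, 1, 7]


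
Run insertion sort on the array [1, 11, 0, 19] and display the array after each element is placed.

First element 1 is already 'sorted'
Insert 11: shifted 0 elements -> [1, 11, 0, 19]
Insert 0: shifted 2 elements -> [0, 1, 11, 19]
Insert 19: shifted 0 elements -> [0, 1, 11, 19]


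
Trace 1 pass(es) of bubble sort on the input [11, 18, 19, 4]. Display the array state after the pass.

After pass 1: [11, 18, 4, 19] (1 swaps)
Total swaps: 1


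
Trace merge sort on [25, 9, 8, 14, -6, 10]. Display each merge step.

Divide and conquer:
  Merge [9] + [8] -> [8, 9]
  Merge [25] + [8, 9] -> [8, 9, 25]
  Merge [-6] + [10] -> [-6, 10]
  Merge [14] + [-6, 10] -> [-6, 10, 14]
  Merge [8, 9, 25] + [-6, 10, 14] -> [-6, 8, 9, 10, 14, 25]


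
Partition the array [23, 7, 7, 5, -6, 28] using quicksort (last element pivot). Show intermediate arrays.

Partition 1: pivot=28 at index 5 -> [23, 7, 7, 5, -6, 28]
Partition 2: pivot=-6 at index 0 -> [-6, 7, 7, 5, 23, 28]
Partition 3: pivot=23 at index 4 -> [-6, 7, 7, 5, 23, 28]
Partition 4: pivot=5 at index 1 -> [-6, 5, 7, 7, 23, 28]
Partition 5: pivot=7 at index 3 -> [-6, 5, 7, 7, 23, 28]


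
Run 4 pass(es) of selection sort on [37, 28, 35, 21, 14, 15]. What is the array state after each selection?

Pass 1: Select minimum 14 at index 4, swap -> [14, 28, 35, 21, 37, 15]
Pass 2: Select minimum 15 at index 5, swap -> [14, 15, 35, 21, 37, 28]
Pass 3: Select minimum 21 at index 3, swap -> [14, 15, 21, 35, 37, 28]
Pass 4: Select minimum 28 at index 5, swap -> [14, 15, 21, 28, 37, 35]


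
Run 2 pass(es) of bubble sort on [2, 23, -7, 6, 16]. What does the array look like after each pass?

After pass 1: [2, -7, 6, 16, 23] (3 swaps)
After pass 2: [-7, 2, 6, 16, 23] (1 swaps)
Total swaps: 4


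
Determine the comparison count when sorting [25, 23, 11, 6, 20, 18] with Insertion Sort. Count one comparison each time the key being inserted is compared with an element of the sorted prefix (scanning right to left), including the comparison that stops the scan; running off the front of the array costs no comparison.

Insert 23: 25 > 23 (shift), reached front = 1 comparison(s) -> [23, 25, 11, 6, 20, 18]
Insert 11: 25 > 11 (shift), 23 > 11 (shift), reached front = 2 comparison(s) -> [11, 23, 25, 6, 20, 18]
Insert 6: 25 > 6 (shift), 23 > 6 (shift), 11 > 6 (shift), reached front = 3 comparison(s) -> [6, 11, 23, 25, 20, 18]
Insert 20: 25 > 20 (shift), 23 > 20 (shift), 11 <= 20 (stop) = 3 comparison(s) -> [6, 11, 20, 23, 25, 18]
Insert 18: 25 > 18 (shift), 23 > 18 (shift), 20 > 18 (shift), 11 <= 18 (stop) = 4 comparison(s) -> [6, 11, 18, 20, 23, 25]
Total comparisons: 1 + 2 + 3 + 3 + 4 = 13


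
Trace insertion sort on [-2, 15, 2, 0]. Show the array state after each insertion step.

First element -2 is already 'sorted'
Insert 15: shifted 0 elements -> [-2, 15, 2, 0]
Insert 2: shifted 1 elements -> [-2, 2, 15, 0]
Insert 0: shifted 2 elements -> [-2, 0, 2, 15]


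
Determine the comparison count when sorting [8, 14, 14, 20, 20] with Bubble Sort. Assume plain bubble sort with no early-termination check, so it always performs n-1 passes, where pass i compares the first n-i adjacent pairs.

Pass 1: compare adjacent pairs (0,1)..(3,4) = 4 comparison(s), 0 swap(s) -> [8, 14, 14, 20, 20]
Pass 2: compare adjacent pairs (0,1)..(2,3) = 3 comparison(s), 0 swap(s) -> [8, 14, 14, 20, 20]
Pass 3: compare adjacent pairs (0,1)..(1,2) = 2 comparison(s), 0 swap(s) -> [8, 14, 14, 20, 20]
Pass 4: compare adjacent pairs (0,1)..(0,1) = 1 comparison(s), 0 swap(s) -> [8, 14, 14, 20, 20]
Total comparisons: 4 + 3 + 2 + 1 = 10


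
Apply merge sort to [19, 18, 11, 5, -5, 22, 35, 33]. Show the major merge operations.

Divide and conquer:
  Merge [19] + [18] -> [18, 19]
  Merge [11] + [5] -> [5, 11]
  Merge [18, 19] + [5, 11] -> [5, 11, 18, 19]
  Merge [-5] + [22] -> [-5, 22]
  Merge [35] + [33] -> [33, 35]
  Merge [-5, 22] + [33, 35] -> [-5, 22, 33, 35]
  Merge [5, 11, 18, 19] + [-5, 22, 33, 35] -> [-5, 5, 11, 18, 19, 22, 33, 35]


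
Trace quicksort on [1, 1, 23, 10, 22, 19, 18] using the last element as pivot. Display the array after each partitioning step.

Partition 1: pivot=18 at index 3 -> [1, 1, 10, 18, 22, 19, 23]
Partition 2: pivot=10 at index 2 -> [1, 1, 10, 18, 22, 19, 23]
Partition 3: pivot=1 at index 1 -> [1, 1, 10, 18, 22, 19, 23]
Partition 4: pivot=23 at index 6 -> [1, 1, 10, 18, 22, 19, 23]
Partition 5: pivot=19 at index 4 -> [1, 1, 10, 18, 19, 22, 23]


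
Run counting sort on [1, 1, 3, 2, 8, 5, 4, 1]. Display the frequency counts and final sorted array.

Count array: [0, 3, 1, 1, 1, 1, 0, 0, 1]
(count[i] = number of elements equal to i)
Cumulative count: [0, 3, 4, 5, 6, 7, 7, 7, 8]
Sorted: [1, 1, 1, 2, 3, 4, 5, 8]


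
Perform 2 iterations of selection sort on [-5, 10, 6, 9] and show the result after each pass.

Pass 1: Select minimum -5 at index 0, swap -> [-5, 10, 6, 9]
Pass 2: Select minimum 6 at index 2, swap -> [-5, 6, 10, 9]


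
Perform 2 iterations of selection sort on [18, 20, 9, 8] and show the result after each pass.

Pass 1: Select minimum 8 at index 3, swap -> [8, 20, 9, 18]
Pass 2: Select minimum 9 at index 2, swap -> [8, 9, 20, 18]


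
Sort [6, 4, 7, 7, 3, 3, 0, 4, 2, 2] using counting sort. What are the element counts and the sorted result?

Count array: [1, 0, 2, 2, 2, 0, 1, 2]
(count[i] = number of elements equal to i)
Cumulative count: [1, 1, 3, 5, 7, 7, 8, 10]
Sorted: [0, 2, 2, 3, 3, 4, 4, 6, 7, 7]


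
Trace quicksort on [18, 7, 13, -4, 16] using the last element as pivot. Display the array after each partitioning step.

Partition 1: pivot=16 at index 3 -> [7, 13, -4, 16, 18]
Partition 2: pivot=-4 at index 0 -> [-4, 13, 7, 16, 18]
Partition 3: pivot=7 at index 1 -> [-4, 7, 13, 16, 18]


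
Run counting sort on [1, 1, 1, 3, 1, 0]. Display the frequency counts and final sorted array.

Count array: [1, 4, 0, 1]
(count[i] = number of elements equal to i)
Cumulative count: [1, 5, 5, 6]
Sorted: [0, 1, 1, 1, 1, 3]


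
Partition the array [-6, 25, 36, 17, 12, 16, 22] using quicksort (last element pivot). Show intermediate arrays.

Partition 1: pivot=22 at index 4 -> [-6, 17, 12, 16, 22, 25, 36]
Partition 2: pivot=16 at index 2 -> [-6, 12, 16, 17, 22, 25, 36]
Partition 3: pivot=12 at index 1 -> [-6, 12, 16, 17, 22, 25, 36]
Partition 4: pivot=36 at index 6 -> [-6, 12, 16, 17, 22, 25, 36]
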